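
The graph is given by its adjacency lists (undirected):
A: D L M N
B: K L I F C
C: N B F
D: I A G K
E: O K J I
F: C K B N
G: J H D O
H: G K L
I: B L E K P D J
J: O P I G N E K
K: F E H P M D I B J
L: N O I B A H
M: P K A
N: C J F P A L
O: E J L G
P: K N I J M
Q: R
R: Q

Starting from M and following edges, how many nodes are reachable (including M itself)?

16

BFS from M visits: M, P, K, A, N, I, J, F, E, H, D, B, L, C, O, G
Reachable nodes: 16 of 18 total.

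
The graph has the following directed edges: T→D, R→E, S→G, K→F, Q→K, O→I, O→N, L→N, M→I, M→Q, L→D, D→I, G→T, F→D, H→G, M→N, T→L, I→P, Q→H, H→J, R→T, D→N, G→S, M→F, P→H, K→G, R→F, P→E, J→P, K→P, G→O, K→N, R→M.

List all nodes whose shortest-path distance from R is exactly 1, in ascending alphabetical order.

Level 0: R
Level 1: E, F, M, T
Level 2: D, I, L, N, Q
Level 3: H, K, P
Level 4: G, J
Level 5: O, S

E, F, M, T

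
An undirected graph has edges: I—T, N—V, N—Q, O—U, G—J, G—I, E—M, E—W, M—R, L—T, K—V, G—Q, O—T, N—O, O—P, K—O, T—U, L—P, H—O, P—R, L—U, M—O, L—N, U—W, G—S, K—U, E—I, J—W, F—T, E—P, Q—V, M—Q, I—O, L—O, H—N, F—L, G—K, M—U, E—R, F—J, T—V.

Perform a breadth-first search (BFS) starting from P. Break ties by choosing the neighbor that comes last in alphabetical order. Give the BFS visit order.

P, R, O, L, E, M, U, T, N, K, I, H, F, W, Q, V, G, J, S

Visit P; enqueue R, O, L, E → queue [R, O, L, E]
Visit R; enqueue M → queue [O, L, E, M]
Visit O; enqueue U, T, N, K, I, H → queue [L, E, M, U, T, N, K, I, H]
Visit L; enqueue F → queue [E, M, U, T, N, K, I, H, F]
Visit E; enqueue W → queue [M, U, T, N, K, I, H, F, W]
Visit M; enqueue Q → queue [U, T, N, K, I, H, F, W, Q]
Visit U → queue [T, N, K, I, H, F, W, Q]
Visit T; enqueue V → queue [N, K, I, H, F, W, Q, V]
Visit N → queue [K, I, H, F, W, Q, V]
Visit K; enqueue G → queue [I, H, F, W, Q, V, G]
Visit I → queue [H, F, W, Q, V, G]
Visit H → queue [F, W, Q, V, G]
Visit F; enqueue J → queue [W, Q, V, G, J]
Visit W → queue [Q, V, G, J]
Visit Q → queue [V, G, J]
Visit V → queue [G, J]
Visit G; enqueue S → queue [J, S]
Visit J → queue [S]
Visit S → queue []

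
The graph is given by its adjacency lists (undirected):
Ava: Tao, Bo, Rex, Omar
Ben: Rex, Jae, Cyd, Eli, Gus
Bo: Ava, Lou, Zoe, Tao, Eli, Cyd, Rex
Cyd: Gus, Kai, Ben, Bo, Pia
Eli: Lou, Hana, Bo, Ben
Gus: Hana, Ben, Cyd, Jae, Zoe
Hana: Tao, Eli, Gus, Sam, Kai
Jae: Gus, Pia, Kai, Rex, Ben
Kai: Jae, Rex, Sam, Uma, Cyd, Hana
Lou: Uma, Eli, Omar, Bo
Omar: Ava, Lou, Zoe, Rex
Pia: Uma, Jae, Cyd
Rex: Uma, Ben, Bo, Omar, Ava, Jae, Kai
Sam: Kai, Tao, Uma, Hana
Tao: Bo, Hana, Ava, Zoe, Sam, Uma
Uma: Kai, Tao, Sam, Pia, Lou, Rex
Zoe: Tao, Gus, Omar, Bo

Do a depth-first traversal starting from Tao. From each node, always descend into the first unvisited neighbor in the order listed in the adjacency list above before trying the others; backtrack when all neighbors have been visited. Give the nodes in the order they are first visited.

Tao, Bo, Ava, Rex, Uma, Kai, Jae, Gus, Hana, Eli, Lou, Omar, Zoe, Ben, Cyd, Pia, Sam

Visit Tao
Tao → Bo
Bo → Ava
Ava → Rex
Rex → Uma
Uma → Kai
Kai → Jae
Jae → Gus
Gus → Hana
Hana → Eli
Eli → Lou
Lou → Omar
Omar → Zoe
Eli → Ben
Ben → Cyd
Cyd → Pia
Hana → Sam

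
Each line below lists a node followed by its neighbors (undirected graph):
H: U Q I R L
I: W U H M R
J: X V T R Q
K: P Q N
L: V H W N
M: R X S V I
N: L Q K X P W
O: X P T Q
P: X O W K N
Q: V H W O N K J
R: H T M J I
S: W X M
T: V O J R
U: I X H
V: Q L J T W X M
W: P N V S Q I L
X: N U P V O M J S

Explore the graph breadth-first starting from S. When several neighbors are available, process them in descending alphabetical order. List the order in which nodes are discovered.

S → X → W → M → V → U → P → O → N → J → Q → L → I → R → T → H → K

Visit S; enqueue X, W, M → queue [X, W, M]
Visit X; enqueue V, U, P, O, N, J → queue [W, M, V, U, P, O, N, J]
Visit W; enqueue Q, L, I → queue [M, V, U, P, O, N, J, Q, L, I]
Visit M; enqueue R → queue [V, U, P, O, N, J, Q, L, I, R]
Visit V; enqueue T → queue [U, P, O, N, J, Q, L, I, R, T]
Visit U; enqueue H → queue [P, O, N, J, Q, L, I, R, T, H]
Visit P; enqueue K → queue [O, N, J, Q, L, I, R, T, H, K]
Visit O → queue [N, J, Q, L, I, R, T, H, K]
Visit N → queue [J, Q, L, I, R, T, H, K]
Visit J → queue [Q, L, I, R, T, H, K]
Visit Q → queue [L, I, R, T, H, K]
Visit L → queue [I, R, T, H, K]
Visit I → queue [R, T, H, K]
Visit R → queue [T, H, K]
Visit T → queue [H, K]
Visit H → queue [K]
Visit K → queue []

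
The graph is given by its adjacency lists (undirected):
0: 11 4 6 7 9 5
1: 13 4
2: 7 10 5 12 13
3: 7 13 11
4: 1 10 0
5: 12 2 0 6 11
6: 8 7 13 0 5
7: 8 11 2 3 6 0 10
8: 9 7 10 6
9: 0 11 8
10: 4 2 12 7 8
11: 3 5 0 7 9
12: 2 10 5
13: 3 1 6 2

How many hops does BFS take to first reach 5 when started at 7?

2

Level 0: 7
Level 1: 0, 2, 3, 6, 8, 10, 11
Level 2: 4, 5, 9, 12, 13
Level 3: 1
5 first appears at level 2.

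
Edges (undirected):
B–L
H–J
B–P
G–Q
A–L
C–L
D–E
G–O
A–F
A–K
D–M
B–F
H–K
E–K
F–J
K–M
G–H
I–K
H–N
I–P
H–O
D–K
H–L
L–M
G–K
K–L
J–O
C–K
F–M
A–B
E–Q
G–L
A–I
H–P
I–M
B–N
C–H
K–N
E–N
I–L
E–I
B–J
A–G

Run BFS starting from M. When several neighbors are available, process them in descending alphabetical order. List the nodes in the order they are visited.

M, L, K, I, F, D, H, G, C, B, A, N, E, P, J, O, Q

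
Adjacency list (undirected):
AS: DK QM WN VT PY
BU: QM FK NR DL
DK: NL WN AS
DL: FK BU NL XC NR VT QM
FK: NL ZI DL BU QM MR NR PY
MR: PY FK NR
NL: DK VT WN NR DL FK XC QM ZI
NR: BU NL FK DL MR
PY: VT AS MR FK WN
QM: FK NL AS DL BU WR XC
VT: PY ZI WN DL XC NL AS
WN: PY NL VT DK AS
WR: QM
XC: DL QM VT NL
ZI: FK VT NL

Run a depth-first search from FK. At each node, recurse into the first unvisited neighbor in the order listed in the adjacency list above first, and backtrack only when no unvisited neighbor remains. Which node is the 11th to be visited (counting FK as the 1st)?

Visit FK
FK → NL
NL → DK
DK → WN
WN → PY
PY → VT
VT → ZI
VT → DL
DL → BU
BU → QM
QM → AS
QM → WR
QM → XC
BU → NR
NR → MR

Visit order: FK, NL, DK, WN, PY, VT, ZI, DL, BU, QM, AS, WR, XC, NR, MR

AS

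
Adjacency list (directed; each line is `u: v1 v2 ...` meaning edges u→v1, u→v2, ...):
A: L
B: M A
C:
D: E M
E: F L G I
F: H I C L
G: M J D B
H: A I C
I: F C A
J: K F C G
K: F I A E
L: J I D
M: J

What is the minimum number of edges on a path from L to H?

Level 0: L
Level 1: D, I, J
Level 2: A, C, E, F, G, K, M
Level 3: B, H
H first appears at level 3.

3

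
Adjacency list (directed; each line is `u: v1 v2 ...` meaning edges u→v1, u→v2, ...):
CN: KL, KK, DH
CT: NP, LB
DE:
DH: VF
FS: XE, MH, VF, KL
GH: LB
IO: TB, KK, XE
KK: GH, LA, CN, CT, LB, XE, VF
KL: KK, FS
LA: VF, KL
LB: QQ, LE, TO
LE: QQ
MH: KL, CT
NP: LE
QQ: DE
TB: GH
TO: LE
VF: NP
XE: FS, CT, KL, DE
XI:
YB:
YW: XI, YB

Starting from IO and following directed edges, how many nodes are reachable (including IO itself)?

19

BFS from IO visits: IO, TB, KK, XE, GH, LA, CN, CT, LB, VF, FS, KL, DE, DH, NP, QQ, LE, TO, MH
Reachable nodes: 19 of 22 total.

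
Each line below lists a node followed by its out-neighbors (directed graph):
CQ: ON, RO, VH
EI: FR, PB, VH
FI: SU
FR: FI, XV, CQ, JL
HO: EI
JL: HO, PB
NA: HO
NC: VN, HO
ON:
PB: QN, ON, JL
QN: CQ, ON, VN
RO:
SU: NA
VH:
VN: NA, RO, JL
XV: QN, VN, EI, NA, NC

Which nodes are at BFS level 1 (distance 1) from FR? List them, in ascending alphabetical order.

Level 0: FR
Level 1: CQ, FI, JL, XV
Level 2: EI, HO, NA, NC, ON, PB, QN, RO, SU, VH, VN

CQ, FI, JL, XV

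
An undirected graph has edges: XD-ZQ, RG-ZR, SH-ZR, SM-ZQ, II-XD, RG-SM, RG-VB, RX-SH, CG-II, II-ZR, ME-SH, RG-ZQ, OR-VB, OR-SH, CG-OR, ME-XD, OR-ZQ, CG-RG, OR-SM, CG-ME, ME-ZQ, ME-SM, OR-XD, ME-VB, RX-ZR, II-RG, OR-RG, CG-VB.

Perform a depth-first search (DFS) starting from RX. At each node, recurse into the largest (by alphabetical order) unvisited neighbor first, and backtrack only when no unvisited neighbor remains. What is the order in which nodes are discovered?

Visit RX
RX → ZR
ZR → SH
SH → OR
OR → ZQ
ZQ → XD
XD → ME
ME → VB
VB → RG
RG → SM
RG → II
II → CG

RX ZR SH OR ZQ XD ME VB RG SM II CG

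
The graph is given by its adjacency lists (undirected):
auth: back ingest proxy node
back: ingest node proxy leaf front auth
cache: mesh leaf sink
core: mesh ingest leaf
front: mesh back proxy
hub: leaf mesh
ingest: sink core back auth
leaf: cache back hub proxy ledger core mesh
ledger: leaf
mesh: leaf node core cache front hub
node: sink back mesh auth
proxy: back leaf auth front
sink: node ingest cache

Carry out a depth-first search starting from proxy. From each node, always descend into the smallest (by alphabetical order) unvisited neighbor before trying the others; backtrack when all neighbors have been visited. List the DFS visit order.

Visit proxy
proxy → auth
auth → back
back → front
front → mesh
mesh → cache
cache → leaf
leaf → core
core → ingest
ingest → sink
sink → node
leaf → hub
leaf → ledger

proxy -> auth -> back -> front -> mesh -> cache -> leaf -> core -> ingest -> sink -> node -> hub -> ledger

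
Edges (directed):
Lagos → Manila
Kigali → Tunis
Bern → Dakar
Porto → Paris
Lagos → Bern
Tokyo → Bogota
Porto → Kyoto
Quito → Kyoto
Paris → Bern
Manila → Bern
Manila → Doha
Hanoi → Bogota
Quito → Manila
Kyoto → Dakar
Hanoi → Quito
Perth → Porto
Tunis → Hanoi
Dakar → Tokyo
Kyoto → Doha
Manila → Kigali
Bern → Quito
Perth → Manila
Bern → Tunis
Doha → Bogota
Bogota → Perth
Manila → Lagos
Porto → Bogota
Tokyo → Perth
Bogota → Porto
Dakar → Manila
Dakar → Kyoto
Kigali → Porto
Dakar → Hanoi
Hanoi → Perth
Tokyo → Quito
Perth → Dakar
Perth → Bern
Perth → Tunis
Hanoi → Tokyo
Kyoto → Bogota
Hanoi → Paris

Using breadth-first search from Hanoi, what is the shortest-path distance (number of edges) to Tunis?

Level 0: Hanoi
Level 1: Bogota, Paris, Perth, Quito, Tokyo
Level 2: Bern, Dakar, Kyoto, Manila, Porto, Tunis
Level 3: Doha, Kigali, Lagos
Tunis first appears at level 2.

2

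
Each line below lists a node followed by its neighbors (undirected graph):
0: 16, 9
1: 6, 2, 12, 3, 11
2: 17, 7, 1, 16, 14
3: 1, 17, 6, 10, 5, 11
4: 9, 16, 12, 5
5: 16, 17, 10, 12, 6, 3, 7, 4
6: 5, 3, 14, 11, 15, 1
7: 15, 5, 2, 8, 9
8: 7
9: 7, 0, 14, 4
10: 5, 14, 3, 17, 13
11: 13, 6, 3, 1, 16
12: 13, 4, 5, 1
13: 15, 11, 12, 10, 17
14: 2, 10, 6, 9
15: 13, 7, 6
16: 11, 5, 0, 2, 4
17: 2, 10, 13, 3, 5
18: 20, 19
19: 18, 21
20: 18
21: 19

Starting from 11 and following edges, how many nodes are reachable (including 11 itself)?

18

BFS from 11 visits: 11, 16, 13, 6, 3, 1, 5, 4, 2, 0, 17, 15, 12, 10, 14, 7, 9, 8
Reachable nodes: 18 of 22 total.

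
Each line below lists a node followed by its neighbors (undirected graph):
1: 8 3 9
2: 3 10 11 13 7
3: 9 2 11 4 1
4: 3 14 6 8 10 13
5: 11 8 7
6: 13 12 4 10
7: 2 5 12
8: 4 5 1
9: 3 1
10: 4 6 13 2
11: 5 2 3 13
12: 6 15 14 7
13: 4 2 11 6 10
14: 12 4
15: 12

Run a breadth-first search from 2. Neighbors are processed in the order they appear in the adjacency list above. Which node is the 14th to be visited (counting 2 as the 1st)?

8

Visit 2; enqueue 3, 10, 11, 13, 7 → queue [3, 10, 11, 13, 7]
Visit 3; enqueue 9, 4, 1 → queue [10, 11, 13, 7, 9, 4, 1]
Visit 10; enqueue 6 → queue [11, 13, 7, 9, 4, 1, 6]
Visit 11; enqueue 5 → queue [13, 7, 9, 4, 1, 6, 5]
Visit 13 → queue [7, 9, 4, 1, 6, 5]
Visit 7; enqueue 12 → queue [9, 4, 1, 6, 5, 12]
Visit 9 → queue [4, 1, 6, 5, 12]
Visit 4; enqueue 14, 8 → queue [1, 6, 5, 12, 14, 8]
Visit 1 → queue [6, 5, 12, 14, 8]
Visit 6 → queue [5, 12, 14, 8]
Visit 5 → queue [12, 14, 8]
Visit 12; enqueue 15 → queue [14, 8, 15]
Visit 14 → queue [8, 15]
Visit 8 → queue [15]
Visit 15 → queue []

Visit order: 2, 3, 10, 11, 13, 7, 9, 4, 1, 6, 5, 12, 14, 8, 15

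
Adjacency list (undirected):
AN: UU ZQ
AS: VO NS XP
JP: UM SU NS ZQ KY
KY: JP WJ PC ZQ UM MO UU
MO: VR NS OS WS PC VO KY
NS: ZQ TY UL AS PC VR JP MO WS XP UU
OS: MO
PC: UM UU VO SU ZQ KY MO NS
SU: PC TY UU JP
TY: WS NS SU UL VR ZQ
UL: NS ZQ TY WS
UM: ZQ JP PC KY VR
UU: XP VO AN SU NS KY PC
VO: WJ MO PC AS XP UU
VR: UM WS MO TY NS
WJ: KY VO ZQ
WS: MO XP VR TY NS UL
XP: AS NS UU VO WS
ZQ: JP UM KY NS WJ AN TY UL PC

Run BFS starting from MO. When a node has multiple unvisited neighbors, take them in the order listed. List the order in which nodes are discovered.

MO, VR, NS, OS, WS, PC, VO, KY, UM, TY, ZQ, UL, AS, JP, XP, UU, SU, WJ, AN

Visit MO; enqueue VR, NS, OS, WS, PC, VO, KY → queue [VR, NS, OS, WS, PC, VO, KY]
Visit VR; enqueue UM, TY → queue [NS, OS, WS, PC, VO, KY, UM, TY]
Visit NS; enqueue ZQ, UL, AS, JP, XP, UU → queue [OS, WS, PC, VO, KY, UM, TY, ZQ, UL, AS, JP, XP, UU]
Visit OS → queue [WS, PC, VO, KY, UM, TY, ZQ, UL, AS, JP, XP, UU]
Visit WS → queue [PC, VO, KY, UM, TY, ZQ, UL, AS, JP, XP, UU]
Visit PC; enqueue SU → queue [VO, KY, UM, TY, ZQ, UL, AS, JP, XP, UU, SU]
Visit VO; enqueue WJ → queue [KY, UM, TY, ZQ, UL, AS, JP, XP, UU, SU, WJ]
Visit KY → queue [UM, TY, ZQ, UL, AS, JP, XP, UU, SU, WJ]
Visit UM → queue [TY, ZQ, UL, AS, JP, XP, UU, SU, WJ]
Visit TY → queue [ZQ, UL, AS, JP, XP, UU, SU, WJ]
Visit ZQ; enqueue AN → queue [UL, AS, JP, XP, UU, SU, WJ, AN]
Visit UL → queue [AS, JP, XP, UU, SU, WJ, AN]
Visit AS → queue [JP, XP, UU, SU, WJ, AN]
Visit JP → queue [XP, UU, SU, WJ, AN]
Visit XP → queue [UU, SU, WJ, AN]
Visit UU → queue [SU, WJ, AN]
Visit SU → queue [WJ, AN]
Visit WJ → queue [AN]
Visit AN → queue []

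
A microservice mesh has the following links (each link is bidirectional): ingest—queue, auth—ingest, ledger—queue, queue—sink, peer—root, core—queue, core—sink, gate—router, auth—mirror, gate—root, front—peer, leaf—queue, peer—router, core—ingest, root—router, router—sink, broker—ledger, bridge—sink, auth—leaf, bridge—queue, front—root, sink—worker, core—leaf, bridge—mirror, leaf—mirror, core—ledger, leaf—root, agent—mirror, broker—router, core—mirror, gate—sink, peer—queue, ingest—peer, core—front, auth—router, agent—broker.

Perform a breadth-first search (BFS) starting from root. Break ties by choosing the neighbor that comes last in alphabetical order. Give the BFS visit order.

Visit root; enqueue router, peer, leaf, gate, front → queue [router, peer, leaf, gate, front]
Visit router; enqueue sink, broker, auth → queue [peer, leaf, gate, front, sink, broker, auth]
Visit peer; enqueue queue, ingest → queue [leaf, gate, front, sink, broker, auth, queue, ingest]
Visit leaf; enqueue mirror, core → queue [gate, front, sink, broker, auth, queue, ingest, mirror, core]
Visit gate → queue [front, sink, broker, auth, queue, ingest, mirror, core]
Visit front → queue [sink, broker, auth, queue, ingest, mirror, core]
Visit sink; enqueue worker, bridge → queue [broker, auth, queue, ingest, mirror, core, worker, bridge]
Visit broker; enqueue ledger, agent → queue [auth, queue, ingest, mirror, core, worker, bridge, ledger, agent]
Visit auth → queue [queue, ingest, mirror, core, worker, bridge, ledger, agent]
Visit queue → queue [ingest, mirror, core, worker, bridge, ledger, agent]
Visit ingest → queue [mirror, core, worker, bridge, ledger, agent]
Visit mirror → queue [core, worker, bridge, ledger, agent]
Visit core → queue [worker, bridge, ledger, agent]
Visit worker → queue [bridge, ledger, agent]
Visit bridge → queue [ledger, agent]
Visit ledger → queue [agent]
Visit agent → queue []

root -> router -> peer -> leaf -> gate -> front -> sink -> broker -> auth -> queue -> ingest -> mirror -> core -> worker -> bridge -> ledger -> agent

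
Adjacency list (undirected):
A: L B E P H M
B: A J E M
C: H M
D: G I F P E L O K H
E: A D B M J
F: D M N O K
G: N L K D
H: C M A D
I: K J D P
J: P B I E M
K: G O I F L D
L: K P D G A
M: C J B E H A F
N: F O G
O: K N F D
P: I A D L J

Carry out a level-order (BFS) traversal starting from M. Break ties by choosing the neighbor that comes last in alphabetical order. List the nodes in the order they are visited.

M J H F E C B A P I D O N K L G

Visit M; enqueue J, H, F, E, C, B, A → queue [J, H, F, E, C, B, A]
Visit J; enqueue P, I → queue [H, F, E, C, B, A, P, I]
Visit H; enqueue D → queue [F, E, C, B, A, P, I, D]
Visit F; enqueue O, N, K → queue [E, C, B, A, P, I, D, O, N, K]
Visit E → queue [C, B, A, P, I, D, O, N, K]
Visit C → queue [B, A, P, I, D, O, N, K]
Visit B → queue [A, P, I, D, O, N, K]
Visit A; enqueue L → queue [P, I, D, O, N, K, L]
Visit P → queue [I, D, O, N, K, L]
Visit I → queue [D, O, N, K, L]
Visit D; enqueue G → queue [O, N, K, L, G]
Visit O → queue [N, K, L, G]
Visit N → queue [K, L, G]
Visit K → queue [L, G]
Visit L → queue [G]
Visit G → queue []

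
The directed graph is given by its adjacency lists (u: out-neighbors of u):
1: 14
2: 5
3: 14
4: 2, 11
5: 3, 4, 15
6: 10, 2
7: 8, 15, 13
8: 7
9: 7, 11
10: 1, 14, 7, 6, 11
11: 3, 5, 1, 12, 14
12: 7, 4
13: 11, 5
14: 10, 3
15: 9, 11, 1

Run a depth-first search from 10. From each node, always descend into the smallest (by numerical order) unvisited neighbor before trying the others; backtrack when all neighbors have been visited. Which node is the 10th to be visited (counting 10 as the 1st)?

Visit 10
10 → 1
1 → 14
14 → 3
10 → 6
6 → 2
2 → 5
5 → 4
4 → 11
11 → 12
12 → 7
7 → 8
7 → 13
7 → 15
15 → 9

Visit order: 10, 1, 14, 3, 6, 2, 5, 4, 11, 12, 7, 8, 13, 15, 9

12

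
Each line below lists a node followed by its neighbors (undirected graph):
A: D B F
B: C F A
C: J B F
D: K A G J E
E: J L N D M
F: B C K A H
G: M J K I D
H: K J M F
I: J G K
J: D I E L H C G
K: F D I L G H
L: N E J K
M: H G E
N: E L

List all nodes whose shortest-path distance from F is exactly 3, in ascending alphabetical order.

Level 0: F
Level 1: A, B, C, H, K
Level 2: D, G, I, J, L, M
Level 3: E, N

E, N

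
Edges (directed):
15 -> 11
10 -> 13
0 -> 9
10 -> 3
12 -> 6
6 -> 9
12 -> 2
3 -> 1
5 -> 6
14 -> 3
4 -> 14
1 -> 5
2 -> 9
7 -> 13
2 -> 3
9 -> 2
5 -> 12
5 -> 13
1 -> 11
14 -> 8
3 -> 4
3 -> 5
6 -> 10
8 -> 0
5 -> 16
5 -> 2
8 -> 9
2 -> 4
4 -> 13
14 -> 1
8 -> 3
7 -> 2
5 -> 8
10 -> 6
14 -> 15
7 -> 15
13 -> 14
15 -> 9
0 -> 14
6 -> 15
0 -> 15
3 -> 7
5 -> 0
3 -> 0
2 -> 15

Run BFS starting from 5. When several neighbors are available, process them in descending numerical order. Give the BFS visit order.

5 → 16 → 13 → 12 → 8 → 6 → 2 → 0 → 14 → 9 → 3 → 15 → 10 → 4 → 1 → 7 → 11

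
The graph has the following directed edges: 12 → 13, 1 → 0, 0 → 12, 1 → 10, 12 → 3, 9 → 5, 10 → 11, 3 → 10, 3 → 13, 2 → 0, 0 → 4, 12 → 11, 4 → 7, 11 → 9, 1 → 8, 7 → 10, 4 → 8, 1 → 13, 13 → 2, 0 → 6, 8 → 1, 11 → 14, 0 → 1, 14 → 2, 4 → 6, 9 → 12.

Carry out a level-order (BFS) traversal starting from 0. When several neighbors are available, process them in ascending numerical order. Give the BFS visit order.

Visit 0; enqueue 1, 4, 6, 12 → queue [1, 4, 6, 12]
Visit 1; enqueue 8, 10, 13 → queue [4, 6, 12, 8, 10, 13]
Visit 4; enqueue 7 → queue [6, 12, 8, 10, 13, 7]
Visit 6 → queue [12, 8, 10, 13, 7]
Visit 12; enqueue 3, 11 → queue [8, 10, 13, 7, 3, 11]
Visit 8 → queue [10, 13, 7, 3, 11]
Visit 10 → queue [13, 7, 3, 11]
Visit 13; enqueue 2 → queue [7, 3, 11, 2]
Visit 7 → queue [3, 11, 2]
Visit 3 → queue [11, 2]
Visit 11; enqueue 9, 14 → queue [2, 9, 14]
Visit 2 → queue [9, 14]
Visit 9; enqueue 5 → queue [14, 5]
Visit 14 → queue [5]
Visit 5 → queue []

0, 1, 4, 6, 12, 8, 10, 13, 7, 3, 11, 2, 9, 14, 5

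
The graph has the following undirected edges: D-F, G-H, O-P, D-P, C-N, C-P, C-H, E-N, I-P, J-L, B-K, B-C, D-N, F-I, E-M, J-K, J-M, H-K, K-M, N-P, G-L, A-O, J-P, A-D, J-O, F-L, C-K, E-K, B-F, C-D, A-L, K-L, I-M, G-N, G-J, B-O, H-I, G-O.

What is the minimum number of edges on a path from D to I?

2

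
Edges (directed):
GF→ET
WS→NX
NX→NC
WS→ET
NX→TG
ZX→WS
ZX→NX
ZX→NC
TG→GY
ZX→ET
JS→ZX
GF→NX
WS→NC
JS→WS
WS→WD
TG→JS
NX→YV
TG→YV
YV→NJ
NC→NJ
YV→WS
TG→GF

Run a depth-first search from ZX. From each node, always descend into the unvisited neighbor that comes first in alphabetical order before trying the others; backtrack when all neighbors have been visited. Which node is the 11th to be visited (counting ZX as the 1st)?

WD

Visit ZX
ZX → ET
ZX → NC
NC → NJ
ZX → NX
NX → TG
TG → GF
TG → GY
TG → JS
JS → WS
WS → WD
TG → YV

Visit order: ZX, ET, NC, NJ, NX, TG, GF, GY, JS, WS, WD, YV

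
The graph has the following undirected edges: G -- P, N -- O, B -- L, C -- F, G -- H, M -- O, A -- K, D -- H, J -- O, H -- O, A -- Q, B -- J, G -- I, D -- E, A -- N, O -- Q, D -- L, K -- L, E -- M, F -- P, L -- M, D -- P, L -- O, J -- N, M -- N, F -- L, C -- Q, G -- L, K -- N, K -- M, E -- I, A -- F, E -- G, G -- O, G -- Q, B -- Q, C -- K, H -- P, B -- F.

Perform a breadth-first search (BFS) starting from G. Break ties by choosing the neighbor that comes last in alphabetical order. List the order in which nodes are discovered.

G Q P O L I H E C B A F D N M J K

Visit G; enqueue Q, P, O, L, I, H, E → queue [Q, P, O, L, I, H, E]
Visit Q; enqueue C, B, A → queue [P, O, L, I, H, E, C, B, A]
Visit P; enqueue F, D → queue [O, L, I, H, E, C, B, A, F, D]
Visit O; enqueue N, M, J → queue [L, I, H, E, C, B, A, F, D, N, M, J]
Visit L; enqueue K → queue [I, H, E, C, B, A, F, D, N, M, J, K]
Visit I → queue [H, E, C, B, A, F, D, N, M, J, K]
Visit H → queue [E, C, B, A, F, D, N, M, J, K]
Visit E → queue [C, B, A, F, D, N, M, J, K]
Visit C → queue [B, A, F, D, N, M, J, K]
Visit B → queue [A, F, D, N, M, J, K]
Visit A → queue [F, D, N, M, J, K]
Visit F → queue [D, N, M, J, K]
Visit D → queue [N, M, J, K]
Visit N → queue [M, J, K]
Visit M → queue [J, K]
Visit J → queue [K]
Visit K → queue []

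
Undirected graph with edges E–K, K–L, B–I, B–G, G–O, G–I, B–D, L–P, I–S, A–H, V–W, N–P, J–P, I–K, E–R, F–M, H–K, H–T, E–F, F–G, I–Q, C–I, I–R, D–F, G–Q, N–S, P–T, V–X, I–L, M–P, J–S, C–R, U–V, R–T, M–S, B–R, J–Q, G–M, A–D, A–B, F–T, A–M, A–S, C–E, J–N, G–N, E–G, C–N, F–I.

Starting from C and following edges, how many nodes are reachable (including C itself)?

BFS from C visits: C, R, N, I, E, T, B, S, P, J, G, Q, L, K, F, H, D, A, M, O
Reachable nodes: 20 of 24 total.

20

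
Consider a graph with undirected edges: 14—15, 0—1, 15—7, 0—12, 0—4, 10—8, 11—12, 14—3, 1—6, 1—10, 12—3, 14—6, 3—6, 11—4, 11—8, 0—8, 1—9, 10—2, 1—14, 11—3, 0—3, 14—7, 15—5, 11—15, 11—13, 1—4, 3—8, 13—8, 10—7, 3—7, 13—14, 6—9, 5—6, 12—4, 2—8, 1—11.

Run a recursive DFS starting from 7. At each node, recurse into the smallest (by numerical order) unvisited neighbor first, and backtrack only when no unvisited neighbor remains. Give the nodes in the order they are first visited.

7 -> 3 -> 0 -> 1 -> 4 -> 11 -> 8 -> 2 -> 10 -> 13 -> 14 -> 6 -> 5 -> 15 -> 9 -> 12

Visit 7
7 → 3
3 → 0
0 → 1
1 → 4
4 → 11
11 → 8
8 → 2
2 → 10
8 → 13
13 → 14
14 → 6
6 → 5
5 → 15
6 → 9
11 → 12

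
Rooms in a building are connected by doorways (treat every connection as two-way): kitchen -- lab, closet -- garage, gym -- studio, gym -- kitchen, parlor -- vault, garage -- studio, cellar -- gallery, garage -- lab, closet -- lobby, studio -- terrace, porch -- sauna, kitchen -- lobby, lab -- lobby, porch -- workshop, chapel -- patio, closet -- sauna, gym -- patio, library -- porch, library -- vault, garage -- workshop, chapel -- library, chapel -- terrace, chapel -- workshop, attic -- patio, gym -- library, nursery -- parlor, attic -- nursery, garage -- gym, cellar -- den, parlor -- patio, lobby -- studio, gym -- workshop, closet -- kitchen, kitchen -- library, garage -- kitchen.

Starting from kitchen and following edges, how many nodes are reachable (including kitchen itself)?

BFS from kitchen visits: kitchen, closet, garage, gym, lab, library, lobby, sauna, studio, workshop, patio, chapel, porch, vault, terrace, attic, parlor, nursery
Reachable nodes: 18 of 21 total.

18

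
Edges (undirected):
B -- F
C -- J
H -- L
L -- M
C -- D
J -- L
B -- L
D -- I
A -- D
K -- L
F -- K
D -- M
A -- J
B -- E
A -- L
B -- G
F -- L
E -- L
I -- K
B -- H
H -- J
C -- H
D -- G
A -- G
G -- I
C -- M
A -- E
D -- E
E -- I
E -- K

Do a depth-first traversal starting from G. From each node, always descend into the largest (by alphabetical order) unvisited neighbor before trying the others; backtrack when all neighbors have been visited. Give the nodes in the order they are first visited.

G, I, K, L, M, D, E, B, H, J, C, A, F

Visit G
G → I
I → K
K → L
L → M
M → D
D → E
E → B
B → H
H → J
J → C
J → A
B → F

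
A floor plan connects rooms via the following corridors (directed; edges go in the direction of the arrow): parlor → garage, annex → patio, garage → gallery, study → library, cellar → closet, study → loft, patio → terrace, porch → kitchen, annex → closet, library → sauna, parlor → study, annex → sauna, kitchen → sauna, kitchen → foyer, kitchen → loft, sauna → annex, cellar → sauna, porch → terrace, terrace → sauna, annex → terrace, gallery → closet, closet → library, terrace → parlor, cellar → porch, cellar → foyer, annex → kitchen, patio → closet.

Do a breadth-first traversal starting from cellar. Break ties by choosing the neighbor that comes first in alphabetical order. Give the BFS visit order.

cellar closet foyer porch sauna library kitchen terrace annex loft parlor patio garage study gallery

Visit cellar; enqueue closet, foyer, porch, sauna → queue [closet, foyer, porch, sauna]
Visit closet; enqueue library → queue [foyer, porch, sauna, library]
Visit foyer → queue [porch, sauna, library]
Visit porch; enqueue kitchen, terrace → queue [sauna, library, kitchen, terrace]
Visit sauna; enqueue annex → queue [library, kitchen, terrace, annex]
Visit library → queue [kitchen, terrace, annex]
Visit kitchen; enqueue loft → queue [terrace, annex, loft]
Visit terrace; enqueue parlor → queue [annex, loft, parlor]
Visit annex; enqueue patio → queue [loft, parlor, patio]
Visit loft → queue [parlor, patio]
Visit parlor; enqueue garage, study → queue [patio, garage, study]
Visit patio → queue [garage, study]
Visit garage; enqueue gallery → queue [study, gallery]
Visit study → queue [gallery]
Visit gallery → queue []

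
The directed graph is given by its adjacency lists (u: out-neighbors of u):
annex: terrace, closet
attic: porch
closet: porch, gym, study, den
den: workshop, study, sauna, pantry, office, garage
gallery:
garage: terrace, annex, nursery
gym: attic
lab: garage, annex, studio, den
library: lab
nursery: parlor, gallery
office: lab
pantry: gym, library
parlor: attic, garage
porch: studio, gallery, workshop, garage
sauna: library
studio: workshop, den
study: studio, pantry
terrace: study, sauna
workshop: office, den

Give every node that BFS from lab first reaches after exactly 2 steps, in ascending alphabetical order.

closet, nursery, office, pantry, sauna, study, terrace, workshop

Level 0: lab
Level 1: annex, den, garage, studio
Level 2: closet, nursery, office, pantry, sauna, study, terrace, workshop
Level 3: gallery, gym, library, parlor, porch
Level 4: attic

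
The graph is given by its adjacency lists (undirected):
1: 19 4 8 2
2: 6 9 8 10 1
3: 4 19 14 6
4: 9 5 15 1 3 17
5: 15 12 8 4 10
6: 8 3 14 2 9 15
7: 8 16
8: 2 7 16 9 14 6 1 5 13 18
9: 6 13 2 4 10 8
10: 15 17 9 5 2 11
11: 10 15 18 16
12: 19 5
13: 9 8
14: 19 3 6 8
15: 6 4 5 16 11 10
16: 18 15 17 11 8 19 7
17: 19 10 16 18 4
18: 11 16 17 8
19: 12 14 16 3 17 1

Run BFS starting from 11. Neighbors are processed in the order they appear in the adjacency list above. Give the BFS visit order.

11, 10, 15, 18, 16, 17, 9, 5, 2, 6, 4, 8, 19, 7, 13, 12, 1, 3, 14

Visit 11; enqueue 10, 15, 18, 16 → queue [10, 15, 18, 16]
Visit 10; enqueue 17, 9, 5, 2 → queue [15, 18, 16, 17, 9, 5, 2]
Visit 15; enqueue 6, 4 → queue [18, 16, 17, 9, 5, 2, 6, 4]
Visit 18; enqueue 8 → queue [16, 17, 9, 5, 2, 6, 4, 8]
Visit 16; enqueue 19, 7 → queue [17, 9, 5, 2, 6, 4, 8, 19, 7]
Visit 17 → queue [9, 5, 2, 6, 4, 8, 19, 7]
Visit 9; enqueue 13 → queue [5, 2, 6, 4, 8, 19, 7, 13]
Visit 5; enqueue 12 → queue [2, 6, 4, 8, 19, 7, 13, 12]
Visit 2; enqueue 1 → queue [6, 4, 8, 19, 7, 13, 12, 1]
Visit 6; enqueue 3, 14 → queue [4, 8, 19, 7, 13, 12, 1, 3, 14]
Visit 4 → queue [8, 19, 7, 13, 12, 1, 3, 14]
Visit 8 → queue [19, 7, 13, 12, 1, 3, 14]
Visit 19 → queue [7, 13, 12, 1, 3, 14]
Visit 7 → queue [13, 12, 1, 3, 14]
Visit 13 → queue [12, 1, 3, 14]
Visit 12 → queue [1, 3, 14]
Visit 1 → queue [3, 14]
Visit 3 → queue [14]
Visit 14 → queue []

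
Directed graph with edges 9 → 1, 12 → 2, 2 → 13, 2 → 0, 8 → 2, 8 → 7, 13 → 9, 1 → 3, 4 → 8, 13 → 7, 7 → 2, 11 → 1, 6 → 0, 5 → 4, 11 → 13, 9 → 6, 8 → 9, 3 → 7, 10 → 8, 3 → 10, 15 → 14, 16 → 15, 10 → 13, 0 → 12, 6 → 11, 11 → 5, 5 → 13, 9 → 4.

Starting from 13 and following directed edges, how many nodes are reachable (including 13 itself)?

14

BFS from 13 visits: 13, 7, 9, 2, 1, 4, 6, 0, 3, 8, 11, 12, 10, 5
Reachable nodes: 14 of 17 total.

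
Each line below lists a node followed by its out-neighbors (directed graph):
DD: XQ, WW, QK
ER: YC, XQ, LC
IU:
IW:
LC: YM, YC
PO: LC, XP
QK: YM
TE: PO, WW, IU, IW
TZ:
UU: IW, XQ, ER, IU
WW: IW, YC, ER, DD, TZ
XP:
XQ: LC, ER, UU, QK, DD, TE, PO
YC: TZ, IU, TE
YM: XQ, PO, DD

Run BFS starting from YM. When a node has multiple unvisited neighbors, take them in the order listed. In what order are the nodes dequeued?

YM, XQ, PO, DD, LC, ER, UU, QK, TE, XP, WW, YC, IW, IU, TZ

Visit YM; enqueue XQ, PO, DD → queue [XQ, PO, DD]
Visit XQ; enqueue LC, ER, UU, QK, TE → queue [PO, DD, LC, ER, UU, QK, TE]
Visit PO; enqueue XP → queue [DD, LC, ER, UU, QK, TE, XP]
Visit DD; enqueue WW → queue [LC, ER, UU, QK, TE, XP, WW]
Visit LC; enqueue YC → queue [ER, UU, QK, TE, XP, WW, YC]
Visit ER → queue [UU, QK, TE, XP, WW, YC]
Visit UU; enqueue IW, IU → queue [QK, TE, XP, WW, YC, IW, IU]
Visit QK → queue [TE, XP, WW, YC, IW, IU]
Visit TE → queue [XP, WW, YC, IW, IU]
Visit XP → queue [WW, YC, IW, IU]
Visit WW; enqueue TZ → queue [YC, IW, IU, TZ]
Visit YC → queue [IW, IU, TZ]
Visit IW → queue [IU, TZ]
Visit IU → queue [TZ]
Visit TZ → queue []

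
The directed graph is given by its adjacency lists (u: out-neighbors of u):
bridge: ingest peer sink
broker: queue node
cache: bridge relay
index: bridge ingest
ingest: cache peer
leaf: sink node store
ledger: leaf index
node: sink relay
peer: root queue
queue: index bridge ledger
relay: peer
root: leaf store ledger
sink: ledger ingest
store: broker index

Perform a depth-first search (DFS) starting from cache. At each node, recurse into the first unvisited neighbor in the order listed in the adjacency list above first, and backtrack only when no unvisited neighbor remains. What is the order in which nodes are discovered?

cache, bridge, ingest, peer, root, leaf, sink, ledger, index, node, relay, store, broker, queue

Visit cache
cache → bridge
bridge → ingest
ingest → peer
peer → root
root → leaf
leaf → sink
sink → ledger
ledger → index
leaf → node
node → relay
leaf → store
store → broker
broker → queue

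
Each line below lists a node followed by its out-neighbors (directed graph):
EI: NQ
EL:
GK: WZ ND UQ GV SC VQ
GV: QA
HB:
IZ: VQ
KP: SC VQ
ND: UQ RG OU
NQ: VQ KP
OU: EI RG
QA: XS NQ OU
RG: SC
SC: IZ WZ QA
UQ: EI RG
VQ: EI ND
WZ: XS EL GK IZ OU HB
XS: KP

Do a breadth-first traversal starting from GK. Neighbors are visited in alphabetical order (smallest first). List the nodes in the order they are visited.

GK, GV, ND, SC, UQ, VQ, WZ, QA, OU, RG, IZ, EI, EL, HB, XS, NQ, KP

Visit GK; enqueue GV, ND, SC, UQ, VQ, WZ → queue [GV, ND, SC, UQ, VQ, WZ]
Visit GV; enqueue QA → queue [ND, SC, UQ, VQ, WZ, QA]
Visit ND; enqueue OU, RG → queue [SC, UQ, VQ, WZ, QA, OU, RG]
Visit SC; enqueue IZ → queue [UQ, VQ, WZ, QA, OU, RG, IZ]
Visit UQ; enqueue EI → queue [VQ, WZ, QA, OU, RG, IZ, EI]
Visit VQ → queue [WZ, QA, OU, RG, IZ, EI]
Visit WZ; enqueue EL, HB, XS → queue [QA, OU, RG, IZ, EI, EL, HB, XS]
Visit QA; enqueue NQ → queue [OU, RG, IZ, EI, EL, HB, XS, NQ]
Visit OU → queue [RG, IZ, EI, EL, HB, XS, NQ]
Visit RG → queue [IZ, EI, EL, HB, XS, NQ]
Visit IZ → queue [EI, EL, HB, XS, NQ]
Visit EI → queue [EL, HB, XS, NQ]
Visit EL → queue [HB, XS, NQ]
Visit HB → queue [XS, NQ]
Visit XS; enqueue KP → queue [NQ, KP]
Visit NQ → queue [KP]
Visit KP → queue []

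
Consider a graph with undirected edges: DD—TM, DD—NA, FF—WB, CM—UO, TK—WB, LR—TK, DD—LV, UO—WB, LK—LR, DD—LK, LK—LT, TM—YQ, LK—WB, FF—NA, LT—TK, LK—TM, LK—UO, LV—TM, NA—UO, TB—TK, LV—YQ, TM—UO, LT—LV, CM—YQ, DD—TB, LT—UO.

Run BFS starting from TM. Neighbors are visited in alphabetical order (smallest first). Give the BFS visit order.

Visit TM; enqueue DD, LK, LV, UO, YQ → queue [DD, LK, LV, UO, YQ]
Visit DD; enqueue NA, TB → queue [LK, LV, UO, YQ, NA, TB]
Visit LK; enqueue LR, LT, WB → queue [LV, UO, YQ, NA, TB, LR, LT, WB]
Visit LV → queue [UO, YQ, NA, TB, LR, LT, WB]
Visit UO; enqueue CM → queue [YQ, NA, TB, LR, LT, WB, CM]
Visit YQ → queue [NA, TB, LR, LT, WB, CM]
Visit NA; enqueue FF → queue [TB, LR, LT, WB, CM, FF]
Visit TB; enqueue TK → queue [LR, LT, WB, CM, FF, TK]
Visit LR → queue [LT, WB, CM, FF, TK]
Visit LT → queue [WB, CM, FF, TK]
Visit WB → queue [CM, FF, TK]
Visit CM → queue [FF, TK]
Visit FF → queue [TK]
Visit TK → queue []

TM -> DD -> LK -> LV -> UO -> YQ -> NA -> TB -> LR -> LT -> WB -> CM -> FF -> TK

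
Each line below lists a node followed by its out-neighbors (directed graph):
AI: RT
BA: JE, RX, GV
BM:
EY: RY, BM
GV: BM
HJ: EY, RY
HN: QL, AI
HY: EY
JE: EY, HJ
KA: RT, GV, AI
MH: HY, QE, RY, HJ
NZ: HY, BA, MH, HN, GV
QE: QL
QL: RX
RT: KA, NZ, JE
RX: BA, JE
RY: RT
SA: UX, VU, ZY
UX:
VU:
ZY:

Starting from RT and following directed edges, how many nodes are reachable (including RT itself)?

17

BFS from RT visits: RT, KA, NZ, JE, GV, AI, HY, BA, MH, HN, EY, HJ, BM, RX, QE, RY, QL
Reachable nodes: 17 of 21 total.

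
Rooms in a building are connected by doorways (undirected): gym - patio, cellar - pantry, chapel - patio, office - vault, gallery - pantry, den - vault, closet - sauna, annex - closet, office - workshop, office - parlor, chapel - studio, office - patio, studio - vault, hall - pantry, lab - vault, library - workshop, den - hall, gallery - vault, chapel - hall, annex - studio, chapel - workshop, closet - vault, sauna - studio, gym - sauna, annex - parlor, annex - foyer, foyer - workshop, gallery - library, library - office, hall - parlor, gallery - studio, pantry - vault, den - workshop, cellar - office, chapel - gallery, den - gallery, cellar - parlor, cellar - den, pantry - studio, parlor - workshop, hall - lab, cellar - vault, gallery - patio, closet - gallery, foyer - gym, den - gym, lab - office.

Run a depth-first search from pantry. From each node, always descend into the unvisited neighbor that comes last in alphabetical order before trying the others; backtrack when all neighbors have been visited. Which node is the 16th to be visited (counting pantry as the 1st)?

annex

Visit pantry
pantry → vault
vault → studio
studio → sauna
sauna → gym
gym → patio
patio → office
office → workshop
workshop → parlor
parlor → hall
hall → lab
hall → den
den → gallery
gallery → library
gallery → closet
closet → annex
annex → foyer
gallery → chapel
den → cellar

Visit order: pantry, vault, studio, sauna, gym, patio, office, workshop, parlor, hall, lab, den, gallery, library, closet, annex, foyer, chapel, cellar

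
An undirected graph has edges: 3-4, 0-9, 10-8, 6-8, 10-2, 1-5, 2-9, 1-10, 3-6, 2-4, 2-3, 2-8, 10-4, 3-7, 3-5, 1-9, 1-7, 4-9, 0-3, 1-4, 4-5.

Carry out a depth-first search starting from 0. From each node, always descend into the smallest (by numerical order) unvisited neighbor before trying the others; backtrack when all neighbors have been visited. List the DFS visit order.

0 3 2 4 1 5 7 9 10 8 6

Visit 0
0 → 3
3 → 2
2 → 4
4 → 1
1 → 5
1 → 7
1 → 9
1 → 10
10 → 8
8 → 6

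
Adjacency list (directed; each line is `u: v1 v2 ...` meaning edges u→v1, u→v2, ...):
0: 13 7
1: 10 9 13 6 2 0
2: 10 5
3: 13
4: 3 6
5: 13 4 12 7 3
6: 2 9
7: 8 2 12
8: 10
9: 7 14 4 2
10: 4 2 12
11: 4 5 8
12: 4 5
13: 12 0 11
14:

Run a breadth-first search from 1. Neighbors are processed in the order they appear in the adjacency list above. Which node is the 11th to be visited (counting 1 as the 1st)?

Visit 1; enqueue 10, 9, 13, 6, 2, 0 → queue [10, 9, 13, 6, 2, 0]
Visit 10; enqueue 4, 12 → queue [9, 13, 6, 2, 0, 4, 12]
Visit 9; enqueue 7, 14 → queue [13, 6, 2, 0, 4, 12, 7, 14]
Visit 13; enqueue 11 → queue [6, 2, 0, 4, 12, 7, 14, 11]
Visit 6 → queue [2, 0, 4, 12, 7, 14, 11]
Visit 2; enqueue 5 → queue [0, 4, 12, 7, 14, 11, 5]
Visit 0 → queue [4, 12, 7, 14, 11, 5]
Visit 4; enqueue 3 → queue [12, 7, 14, 11, 5, 3]
Visit 12 → queue [7, 14, 11, 5, 3]
Visit 7; enqueue 8 → queue [14, 11, 5, 3, 8]
Visit 14 → queue [11, 5, 3, 8]
Visit 11 → queue [5, 3, 8]
Visit 5 → queue [3, 8]
Visit 3 → queue [8]
Visit 8 → queue []

Visit order: 1, 10, 9, 13, 6, 2, 0, 4, 12, 7, 14, 11, 5, 3, 8

14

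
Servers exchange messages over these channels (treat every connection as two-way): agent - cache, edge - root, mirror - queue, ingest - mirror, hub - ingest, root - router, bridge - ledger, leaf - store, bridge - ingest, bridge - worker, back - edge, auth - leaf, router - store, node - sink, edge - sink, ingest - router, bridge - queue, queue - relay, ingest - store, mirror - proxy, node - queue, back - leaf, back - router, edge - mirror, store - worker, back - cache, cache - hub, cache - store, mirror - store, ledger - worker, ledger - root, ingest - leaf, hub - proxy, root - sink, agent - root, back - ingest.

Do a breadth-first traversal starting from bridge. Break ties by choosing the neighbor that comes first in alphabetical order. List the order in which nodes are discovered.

bridge -> ingest -> ledger -> queue -> worker -> back -> hub -> leaf -> mirror -> router -> store -> root -> node -> relay -> cache -> edge -> proxy -> auth -> agent -> sink

Visit bridge; enqueue ingest, ledger, queue, worker → queue [ingest, ledger, queue, worker]
Visit ingest; enqueue back, hub, leaf, mirror, router, store → queue [ledger, queue, worker, back, hub, leaf, mirror, router, store]
Visit ledger; enqueue root → queue [queue, worker, back, hub, leaf, mirror, router, store, root]
Visit queue; enqueue node, relay → queue [worker, back, hub, leaf, mirror, router, store, root, node, relay]
Visit worker → queue [back, hub, leaf, mirror, router, store, root, node, relay]
Visit back; enqueue cache, edge → queue [hub, leaf, mirror, router, store, root, node, relay, cache, edge]
Visit hub; enqueue proxy → queue [leaf, mirror, router, store, root, node, relay, cache, edge, proxy]
Visit leaf; enqueue auth → queue [mirror, router, store, root, node, relay, cache, edge, proxy, auth]
Visit mirror → queue [router, store, root, node, relay, cache, edge, proxy, auth]
Visit router → queue [store, root, node, relay, cache, edge, proxy, auth]
Visit store → queue [root, node, relay, cache, edge, proxy, auth]
Visit root; enqueue agent, sink → queue [node, relay, cache, edge, proxy, auth, agent, sink]
Visit node → queue [relay, cache, edge, proxy, auth, agent, sink]
Visit relay → queue [cache, edge, proxy, auth, agent, sink]
Visit cache → queue [edge, proxy, auth, agent, sink]
Visit edge → queue [proxy, auth, agent, sink]
Visit proxy → queue [auth, agent, sink]
Visit auth → queue [agent, sink]
Visit agent → queue [sink]
Visit sink → queue []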